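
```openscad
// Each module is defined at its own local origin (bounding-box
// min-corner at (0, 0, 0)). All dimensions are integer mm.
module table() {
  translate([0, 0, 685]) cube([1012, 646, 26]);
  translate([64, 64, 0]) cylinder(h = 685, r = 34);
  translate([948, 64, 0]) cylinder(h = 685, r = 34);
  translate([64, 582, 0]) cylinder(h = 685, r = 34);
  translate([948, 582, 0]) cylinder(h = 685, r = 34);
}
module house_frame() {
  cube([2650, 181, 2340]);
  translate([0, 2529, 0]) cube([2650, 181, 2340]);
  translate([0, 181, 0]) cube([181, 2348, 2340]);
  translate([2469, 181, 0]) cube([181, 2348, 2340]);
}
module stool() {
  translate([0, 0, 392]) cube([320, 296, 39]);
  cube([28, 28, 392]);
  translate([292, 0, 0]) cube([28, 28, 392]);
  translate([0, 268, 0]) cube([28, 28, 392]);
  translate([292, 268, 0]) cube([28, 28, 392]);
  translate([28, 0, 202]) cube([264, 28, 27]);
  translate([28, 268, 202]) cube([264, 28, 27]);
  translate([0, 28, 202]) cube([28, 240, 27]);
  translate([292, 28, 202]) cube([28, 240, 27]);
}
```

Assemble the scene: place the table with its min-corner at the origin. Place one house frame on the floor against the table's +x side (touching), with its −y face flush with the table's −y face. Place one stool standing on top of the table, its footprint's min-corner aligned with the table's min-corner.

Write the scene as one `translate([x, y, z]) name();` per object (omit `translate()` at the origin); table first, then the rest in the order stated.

table();
translate([1012, 0, 0]) house_frame();
translate([0, 0, 711]) stool();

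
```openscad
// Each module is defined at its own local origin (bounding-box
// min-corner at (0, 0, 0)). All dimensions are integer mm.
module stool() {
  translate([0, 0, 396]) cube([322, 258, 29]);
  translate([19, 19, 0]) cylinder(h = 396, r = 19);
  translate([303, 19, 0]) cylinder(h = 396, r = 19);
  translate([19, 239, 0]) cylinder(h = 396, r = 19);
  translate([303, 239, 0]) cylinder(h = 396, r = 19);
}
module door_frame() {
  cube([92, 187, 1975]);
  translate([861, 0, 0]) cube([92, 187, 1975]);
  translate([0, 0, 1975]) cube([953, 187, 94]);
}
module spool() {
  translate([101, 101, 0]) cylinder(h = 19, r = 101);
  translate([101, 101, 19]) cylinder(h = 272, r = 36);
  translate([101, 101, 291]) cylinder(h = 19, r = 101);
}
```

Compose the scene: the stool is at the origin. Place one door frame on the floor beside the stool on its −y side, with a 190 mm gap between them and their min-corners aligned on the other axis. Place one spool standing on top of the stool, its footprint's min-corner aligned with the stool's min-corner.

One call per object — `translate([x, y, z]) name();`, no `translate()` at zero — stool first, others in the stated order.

stool();
translate([0, -377, 0]) door_frame();
translate([0, 0, 425]) spool();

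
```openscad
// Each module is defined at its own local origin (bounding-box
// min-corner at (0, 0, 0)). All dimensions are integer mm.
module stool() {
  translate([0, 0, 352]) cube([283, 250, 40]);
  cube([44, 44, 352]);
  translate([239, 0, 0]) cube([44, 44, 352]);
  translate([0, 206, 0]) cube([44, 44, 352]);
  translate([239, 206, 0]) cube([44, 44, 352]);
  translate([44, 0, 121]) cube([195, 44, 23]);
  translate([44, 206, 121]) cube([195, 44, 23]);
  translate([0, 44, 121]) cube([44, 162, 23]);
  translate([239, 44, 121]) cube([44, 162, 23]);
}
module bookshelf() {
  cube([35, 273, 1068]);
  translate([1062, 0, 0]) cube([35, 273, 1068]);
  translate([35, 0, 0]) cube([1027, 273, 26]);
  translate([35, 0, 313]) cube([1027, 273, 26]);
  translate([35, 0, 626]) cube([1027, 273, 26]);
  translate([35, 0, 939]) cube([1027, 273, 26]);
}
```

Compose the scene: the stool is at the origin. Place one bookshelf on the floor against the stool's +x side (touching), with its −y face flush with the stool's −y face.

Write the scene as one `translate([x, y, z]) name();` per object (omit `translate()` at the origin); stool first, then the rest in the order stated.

stool();
translate([283, 0, 0]) bookshelf();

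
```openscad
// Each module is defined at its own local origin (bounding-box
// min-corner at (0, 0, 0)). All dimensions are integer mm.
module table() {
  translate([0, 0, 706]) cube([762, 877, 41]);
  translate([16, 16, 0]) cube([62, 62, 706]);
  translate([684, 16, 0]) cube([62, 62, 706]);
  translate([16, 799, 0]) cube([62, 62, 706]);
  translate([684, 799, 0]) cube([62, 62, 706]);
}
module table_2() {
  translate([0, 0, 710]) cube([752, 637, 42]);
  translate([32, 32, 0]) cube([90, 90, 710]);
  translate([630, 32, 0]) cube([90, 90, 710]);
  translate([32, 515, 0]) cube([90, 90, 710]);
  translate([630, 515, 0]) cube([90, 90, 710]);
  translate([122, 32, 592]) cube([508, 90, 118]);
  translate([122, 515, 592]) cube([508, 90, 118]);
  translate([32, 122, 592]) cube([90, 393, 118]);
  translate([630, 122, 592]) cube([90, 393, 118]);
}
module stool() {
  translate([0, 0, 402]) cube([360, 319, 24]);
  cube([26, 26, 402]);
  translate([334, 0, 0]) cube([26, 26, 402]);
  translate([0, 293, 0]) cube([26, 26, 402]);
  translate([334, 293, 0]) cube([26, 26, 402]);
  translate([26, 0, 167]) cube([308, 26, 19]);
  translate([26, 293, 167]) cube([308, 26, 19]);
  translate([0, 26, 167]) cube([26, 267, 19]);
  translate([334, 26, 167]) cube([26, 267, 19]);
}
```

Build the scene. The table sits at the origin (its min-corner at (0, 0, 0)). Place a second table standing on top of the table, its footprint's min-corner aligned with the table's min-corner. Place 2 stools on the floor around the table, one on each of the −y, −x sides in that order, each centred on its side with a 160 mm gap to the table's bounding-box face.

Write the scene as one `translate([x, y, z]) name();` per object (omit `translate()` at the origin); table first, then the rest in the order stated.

table();
translate([0, 0, 747]) table_2();
translate([201, -479, 0]) stool();
translate([-520, 279, 0]) stool();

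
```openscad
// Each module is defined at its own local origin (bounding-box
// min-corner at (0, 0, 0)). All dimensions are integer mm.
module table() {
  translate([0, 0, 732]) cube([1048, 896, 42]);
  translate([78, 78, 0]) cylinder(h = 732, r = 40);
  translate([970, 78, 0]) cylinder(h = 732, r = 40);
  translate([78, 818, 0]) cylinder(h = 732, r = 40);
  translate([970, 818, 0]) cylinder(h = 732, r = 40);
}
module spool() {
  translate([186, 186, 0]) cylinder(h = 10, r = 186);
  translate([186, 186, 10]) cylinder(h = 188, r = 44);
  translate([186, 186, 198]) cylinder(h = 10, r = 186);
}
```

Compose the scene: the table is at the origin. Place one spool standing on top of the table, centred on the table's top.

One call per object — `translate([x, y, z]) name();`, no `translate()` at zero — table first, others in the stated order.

table();
translate([338, 262, 774]) spool();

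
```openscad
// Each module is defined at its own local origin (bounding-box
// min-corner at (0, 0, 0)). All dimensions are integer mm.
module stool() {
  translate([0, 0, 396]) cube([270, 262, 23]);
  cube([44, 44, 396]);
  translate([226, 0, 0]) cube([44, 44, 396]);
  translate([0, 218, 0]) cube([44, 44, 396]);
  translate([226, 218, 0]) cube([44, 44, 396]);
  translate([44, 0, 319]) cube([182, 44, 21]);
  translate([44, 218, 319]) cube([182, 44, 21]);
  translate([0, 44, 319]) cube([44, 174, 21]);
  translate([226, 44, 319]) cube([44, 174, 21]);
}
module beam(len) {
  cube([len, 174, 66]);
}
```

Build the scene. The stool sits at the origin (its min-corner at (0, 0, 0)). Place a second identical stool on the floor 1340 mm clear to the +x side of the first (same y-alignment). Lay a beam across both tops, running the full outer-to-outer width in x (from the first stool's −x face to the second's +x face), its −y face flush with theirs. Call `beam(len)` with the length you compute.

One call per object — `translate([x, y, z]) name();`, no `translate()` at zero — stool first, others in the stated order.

stool();
translate([1610, 0, 0]) stool();
translate([0, 0, 419]) beam(1880);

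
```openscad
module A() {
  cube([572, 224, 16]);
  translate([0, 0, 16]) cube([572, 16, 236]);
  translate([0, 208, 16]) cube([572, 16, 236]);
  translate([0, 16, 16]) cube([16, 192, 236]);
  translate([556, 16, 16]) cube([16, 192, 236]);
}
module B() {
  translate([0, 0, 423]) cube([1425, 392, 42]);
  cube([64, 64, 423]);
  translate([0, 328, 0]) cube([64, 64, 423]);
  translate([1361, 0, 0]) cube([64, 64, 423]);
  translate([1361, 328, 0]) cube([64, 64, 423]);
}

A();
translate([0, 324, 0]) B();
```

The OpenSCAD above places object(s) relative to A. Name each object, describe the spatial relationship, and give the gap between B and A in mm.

A is an open box. B is a bench. The bench is on the floor beside the open box on its +y side. The gap between the bench and the open box is 100 mm.

The bench's nearest face is 100 mm from the open box's +y face.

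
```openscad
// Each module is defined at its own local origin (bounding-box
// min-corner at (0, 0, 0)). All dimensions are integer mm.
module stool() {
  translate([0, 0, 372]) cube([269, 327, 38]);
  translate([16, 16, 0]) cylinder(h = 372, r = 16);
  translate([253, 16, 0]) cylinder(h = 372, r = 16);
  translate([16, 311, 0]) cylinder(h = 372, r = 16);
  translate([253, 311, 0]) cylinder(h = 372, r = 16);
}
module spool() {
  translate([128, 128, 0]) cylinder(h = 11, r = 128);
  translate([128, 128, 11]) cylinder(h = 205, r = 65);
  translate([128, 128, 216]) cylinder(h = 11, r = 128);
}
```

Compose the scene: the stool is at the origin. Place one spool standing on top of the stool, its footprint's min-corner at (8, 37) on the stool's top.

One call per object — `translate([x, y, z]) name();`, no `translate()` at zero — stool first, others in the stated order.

stool();
translate([8, 37, 410]) spool();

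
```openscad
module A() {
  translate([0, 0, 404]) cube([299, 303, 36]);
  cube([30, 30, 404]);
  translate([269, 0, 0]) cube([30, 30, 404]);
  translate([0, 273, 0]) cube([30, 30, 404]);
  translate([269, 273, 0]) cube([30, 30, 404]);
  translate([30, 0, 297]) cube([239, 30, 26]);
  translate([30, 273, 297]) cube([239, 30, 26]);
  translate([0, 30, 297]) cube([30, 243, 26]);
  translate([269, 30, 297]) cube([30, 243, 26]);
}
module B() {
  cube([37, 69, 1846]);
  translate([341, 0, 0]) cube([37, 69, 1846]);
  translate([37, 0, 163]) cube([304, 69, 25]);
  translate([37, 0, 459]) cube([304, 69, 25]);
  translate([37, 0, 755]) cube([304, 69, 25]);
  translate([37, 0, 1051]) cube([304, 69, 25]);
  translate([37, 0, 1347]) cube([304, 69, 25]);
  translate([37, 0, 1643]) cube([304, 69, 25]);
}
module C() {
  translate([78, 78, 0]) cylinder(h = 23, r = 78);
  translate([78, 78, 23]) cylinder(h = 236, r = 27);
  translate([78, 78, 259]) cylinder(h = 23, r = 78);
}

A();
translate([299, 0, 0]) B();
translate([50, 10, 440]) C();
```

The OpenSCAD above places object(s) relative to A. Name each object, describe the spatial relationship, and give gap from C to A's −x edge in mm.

A is a stool. B is a ladder. C is a spool. The ladder is against the stool's +x side, with their −y faces flush. The spool is on top of the stool. The gap from the spool to the stool's −x edge is 50 mm.

The spool's min-x is at 50; the stool's min-x is 0; gap = 50 mm.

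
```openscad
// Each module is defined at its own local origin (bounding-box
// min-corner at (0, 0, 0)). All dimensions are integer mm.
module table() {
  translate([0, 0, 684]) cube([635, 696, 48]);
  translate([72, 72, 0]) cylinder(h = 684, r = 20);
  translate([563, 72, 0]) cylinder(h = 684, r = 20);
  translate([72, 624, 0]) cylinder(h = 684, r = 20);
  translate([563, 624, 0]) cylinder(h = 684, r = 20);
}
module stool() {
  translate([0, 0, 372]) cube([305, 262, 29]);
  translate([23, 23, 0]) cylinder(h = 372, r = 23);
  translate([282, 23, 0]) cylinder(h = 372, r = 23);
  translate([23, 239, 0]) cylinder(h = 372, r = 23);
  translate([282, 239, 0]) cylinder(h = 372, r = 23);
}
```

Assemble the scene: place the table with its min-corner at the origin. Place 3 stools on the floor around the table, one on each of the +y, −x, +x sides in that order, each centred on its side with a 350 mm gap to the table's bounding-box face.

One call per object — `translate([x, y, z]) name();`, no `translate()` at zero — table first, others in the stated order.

table();
translate([165, 1046, 0]) stool();
translate([-655, 217, 0]) stool();
translate([985, 217, 0]) stool();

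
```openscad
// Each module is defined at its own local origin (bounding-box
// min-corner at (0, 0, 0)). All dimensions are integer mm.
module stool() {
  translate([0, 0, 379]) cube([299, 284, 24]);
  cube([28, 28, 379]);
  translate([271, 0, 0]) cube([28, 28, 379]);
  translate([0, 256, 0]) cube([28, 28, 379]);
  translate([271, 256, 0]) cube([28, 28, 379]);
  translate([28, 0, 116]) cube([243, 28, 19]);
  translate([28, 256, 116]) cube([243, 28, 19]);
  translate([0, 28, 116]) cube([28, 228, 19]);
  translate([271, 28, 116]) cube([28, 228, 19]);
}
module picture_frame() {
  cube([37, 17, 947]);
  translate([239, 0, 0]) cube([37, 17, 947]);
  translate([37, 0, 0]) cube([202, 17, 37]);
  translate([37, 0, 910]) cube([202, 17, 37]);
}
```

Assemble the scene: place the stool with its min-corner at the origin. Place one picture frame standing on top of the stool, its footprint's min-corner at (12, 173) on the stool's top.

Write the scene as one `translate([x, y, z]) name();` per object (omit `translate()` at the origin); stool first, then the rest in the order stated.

stool();
translate([12, 173, 403]) picture_frame();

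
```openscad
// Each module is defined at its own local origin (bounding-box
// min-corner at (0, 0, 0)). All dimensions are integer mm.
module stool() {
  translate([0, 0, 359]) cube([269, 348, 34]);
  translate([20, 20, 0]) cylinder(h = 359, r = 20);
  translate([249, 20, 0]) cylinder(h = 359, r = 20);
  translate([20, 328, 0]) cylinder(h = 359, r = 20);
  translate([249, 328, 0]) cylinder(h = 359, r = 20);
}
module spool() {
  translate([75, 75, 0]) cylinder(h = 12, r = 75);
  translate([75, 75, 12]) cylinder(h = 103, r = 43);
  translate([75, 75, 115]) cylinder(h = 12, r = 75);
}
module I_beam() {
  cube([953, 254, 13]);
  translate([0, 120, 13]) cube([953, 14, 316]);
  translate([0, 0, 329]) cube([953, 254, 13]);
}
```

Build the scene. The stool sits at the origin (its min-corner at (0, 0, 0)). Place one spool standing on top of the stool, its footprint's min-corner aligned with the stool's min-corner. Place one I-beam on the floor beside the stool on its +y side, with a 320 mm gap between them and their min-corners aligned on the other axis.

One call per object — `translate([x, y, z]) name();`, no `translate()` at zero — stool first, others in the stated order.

stool();
translate([0, 0, 393]) spool();
translate([0, 668, 0]) I_beam();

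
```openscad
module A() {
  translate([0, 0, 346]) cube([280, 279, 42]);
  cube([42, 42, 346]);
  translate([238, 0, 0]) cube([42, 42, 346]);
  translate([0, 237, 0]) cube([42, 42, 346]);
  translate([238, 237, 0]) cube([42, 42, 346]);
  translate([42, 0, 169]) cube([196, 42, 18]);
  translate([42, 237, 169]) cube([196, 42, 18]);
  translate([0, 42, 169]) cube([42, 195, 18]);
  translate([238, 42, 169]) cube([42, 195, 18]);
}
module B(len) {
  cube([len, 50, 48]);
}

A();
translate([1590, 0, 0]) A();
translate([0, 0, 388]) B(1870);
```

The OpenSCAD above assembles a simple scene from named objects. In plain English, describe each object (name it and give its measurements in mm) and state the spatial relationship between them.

A is a simple wooden stool: a rectangular seat 280 mm (x) by 279 mm (y), 42 mm thick, top face at z = 388 mm, on four square legs, each 42×42 mm in cross-section. The legs rest on z = 0, each flush with a corner of the seat. Four stretchers, 42 mm wide and 18 mm tall, connect adjacent legs with their undersides at z = 169 mm, each running between the inner faces of the legs it joins and aligned with the legs' outer faces on the other axis.

B is a rectangular beam 1870 mm long (x), 50 mm deep (y), 48 mm thick (z).

The beam spans the tops of two stools placed 1310 mm apart, resting at z = 388 mm.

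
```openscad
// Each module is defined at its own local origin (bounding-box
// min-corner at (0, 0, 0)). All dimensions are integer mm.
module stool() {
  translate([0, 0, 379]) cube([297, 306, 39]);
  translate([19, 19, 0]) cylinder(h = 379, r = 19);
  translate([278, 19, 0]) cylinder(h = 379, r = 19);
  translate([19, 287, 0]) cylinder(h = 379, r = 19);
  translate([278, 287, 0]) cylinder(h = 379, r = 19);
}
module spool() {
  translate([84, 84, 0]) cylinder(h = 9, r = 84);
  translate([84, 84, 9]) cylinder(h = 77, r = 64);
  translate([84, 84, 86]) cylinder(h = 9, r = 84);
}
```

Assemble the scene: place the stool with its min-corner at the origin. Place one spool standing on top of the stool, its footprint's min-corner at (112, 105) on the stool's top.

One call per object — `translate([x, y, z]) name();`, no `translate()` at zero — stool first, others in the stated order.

stool();
translate([112, 105, 418]) spool();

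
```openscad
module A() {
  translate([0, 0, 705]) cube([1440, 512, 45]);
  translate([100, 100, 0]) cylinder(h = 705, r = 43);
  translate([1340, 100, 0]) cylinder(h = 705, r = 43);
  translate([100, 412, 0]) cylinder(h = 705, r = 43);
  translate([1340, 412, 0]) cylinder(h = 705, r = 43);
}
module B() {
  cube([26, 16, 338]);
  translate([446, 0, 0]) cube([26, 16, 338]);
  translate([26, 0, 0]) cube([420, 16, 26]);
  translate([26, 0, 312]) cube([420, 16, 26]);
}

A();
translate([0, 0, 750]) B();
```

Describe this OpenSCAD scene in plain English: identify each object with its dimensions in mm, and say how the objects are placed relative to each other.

A is a table with a 1440×512 mm rectangular top, 45 mm thick, top surface at z = 750 mm, supported by four round legs of 86 mm diameter, each leg's bounding box inset 57 mm from the nearest pair of top edges, running from the floor.

B is a rectangular picture frame lying in the x–z plane (depth along y). The opening is 420 mm wide (x) by 286 mm tall (z), surrounded by a border 26 mm wide on all four sides. The frame is 16 mm deep and is made of two full-height vertical stiles with two horizontal rails fitted between them.

The picture frame is on top of the table.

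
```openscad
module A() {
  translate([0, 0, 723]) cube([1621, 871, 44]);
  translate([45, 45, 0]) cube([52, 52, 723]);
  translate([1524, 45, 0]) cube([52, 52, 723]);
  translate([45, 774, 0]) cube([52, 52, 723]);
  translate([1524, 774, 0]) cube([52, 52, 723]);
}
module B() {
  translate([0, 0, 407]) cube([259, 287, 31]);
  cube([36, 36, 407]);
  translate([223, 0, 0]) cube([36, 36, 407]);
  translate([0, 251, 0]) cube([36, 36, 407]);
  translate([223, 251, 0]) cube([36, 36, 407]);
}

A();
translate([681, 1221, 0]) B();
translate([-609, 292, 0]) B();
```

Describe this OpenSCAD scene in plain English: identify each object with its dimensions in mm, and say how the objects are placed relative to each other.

A is a rectangular dining table. The top is 1621×871×44 mm with its upper surface at z = 767 mm. It stands on four 52×52 mm square legs, each inset 45 mm from the nearest pair of top edges, running from the floor to the underside of the top.

B is a four-legged stool. The seat is 259×287 mm, 31 mm thick, top at z = 438 mm. It stands on four square legs, each 36×36 mm in cross-section, from z = 0 to the seat underside, each flush with a corner of the seat.

Two stools sit around the table at the +y, −x sides.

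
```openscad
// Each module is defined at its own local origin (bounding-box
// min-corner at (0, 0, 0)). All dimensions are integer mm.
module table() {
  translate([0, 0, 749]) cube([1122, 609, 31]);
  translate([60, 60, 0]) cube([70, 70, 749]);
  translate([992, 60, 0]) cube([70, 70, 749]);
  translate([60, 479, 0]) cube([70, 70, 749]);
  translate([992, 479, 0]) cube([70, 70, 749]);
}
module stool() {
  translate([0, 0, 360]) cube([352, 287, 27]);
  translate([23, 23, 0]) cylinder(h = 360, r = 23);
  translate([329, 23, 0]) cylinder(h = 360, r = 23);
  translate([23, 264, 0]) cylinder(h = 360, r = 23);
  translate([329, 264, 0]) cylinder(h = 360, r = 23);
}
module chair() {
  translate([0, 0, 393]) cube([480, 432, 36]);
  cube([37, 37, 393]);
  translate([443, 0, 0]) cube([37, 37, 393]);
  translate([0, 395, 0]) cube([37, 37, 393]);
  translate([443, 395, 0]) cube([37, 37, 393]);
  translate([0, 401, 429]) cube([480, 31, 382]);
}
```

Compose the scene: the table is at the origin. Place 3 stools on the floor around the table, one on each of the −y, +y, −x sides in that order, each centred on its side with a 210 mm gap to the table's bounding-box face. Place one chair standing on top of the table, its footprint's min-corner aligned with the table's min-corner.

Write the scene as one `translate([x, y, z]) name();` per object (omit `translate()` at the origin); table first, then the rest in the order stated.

table();
translate([385, -497, 0]) stool();
translate([385, 819, 0]) stool();
translate([-562, 161, 0]) stool();
translate([0, 0, 780]) chair();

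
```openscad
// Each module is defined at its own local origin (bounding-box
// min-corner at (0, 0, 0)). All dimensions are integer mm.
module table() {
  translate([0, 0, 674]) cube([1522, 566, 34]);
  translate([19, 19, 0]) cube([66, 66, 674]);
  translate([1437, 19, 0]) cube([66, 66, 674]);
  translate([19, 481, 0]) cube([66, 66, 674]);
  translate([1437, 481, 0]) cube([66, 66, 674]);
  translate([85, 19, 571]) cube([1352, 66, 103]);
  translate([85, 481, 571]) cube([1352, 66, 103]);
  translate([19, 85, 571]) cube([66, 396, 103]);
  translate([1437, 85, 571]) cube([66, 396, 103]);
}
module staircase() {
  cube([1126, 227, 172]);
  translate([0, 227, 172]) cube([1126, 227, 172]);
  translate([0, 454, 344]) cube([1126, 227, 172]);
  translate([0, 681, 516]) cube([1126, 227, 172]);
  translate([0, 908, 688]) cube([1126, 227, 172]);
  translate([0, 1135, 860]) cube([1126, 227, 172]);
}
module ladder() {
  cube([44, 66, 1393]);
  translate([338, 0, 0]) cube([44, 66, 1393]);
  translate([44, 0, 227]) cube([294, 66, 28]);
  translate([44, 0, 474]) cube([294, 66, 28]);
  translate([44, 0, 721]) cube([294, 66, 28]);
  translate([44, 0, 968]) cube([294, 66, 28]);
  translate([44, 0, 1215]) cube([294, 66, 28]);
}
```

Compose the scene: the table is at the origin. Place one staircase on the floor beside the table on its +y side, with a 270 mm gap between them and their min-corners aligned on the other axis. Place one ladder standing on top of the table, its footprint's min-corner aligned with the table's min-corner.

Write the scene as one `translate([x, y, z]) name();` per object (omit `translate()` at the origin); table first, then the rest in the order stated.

table();
translate([0, 836, 0]) staircase();
translate([0, 0, 708]) ladder();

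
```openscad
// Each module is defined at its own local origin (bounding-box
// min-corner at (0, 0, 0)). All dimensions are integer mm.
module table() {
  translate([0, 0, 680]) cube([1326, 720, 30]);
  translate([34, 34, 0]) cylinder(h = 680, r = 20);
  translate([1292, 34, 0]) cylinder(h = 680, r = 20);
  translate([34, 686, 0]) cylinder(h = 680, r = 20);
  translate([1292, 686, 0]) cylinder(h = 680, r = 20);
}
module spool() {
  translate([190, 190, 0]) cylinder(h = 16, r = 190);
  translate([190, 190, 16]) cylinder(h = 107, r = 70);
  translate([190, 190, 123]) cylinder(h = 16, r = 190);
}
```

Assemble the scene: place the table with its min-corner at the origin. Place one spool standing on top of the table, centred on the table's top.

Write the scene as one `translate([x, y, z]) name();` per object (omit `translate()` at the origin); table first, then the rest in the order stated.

table();
translate([473, 170, 710]) spool();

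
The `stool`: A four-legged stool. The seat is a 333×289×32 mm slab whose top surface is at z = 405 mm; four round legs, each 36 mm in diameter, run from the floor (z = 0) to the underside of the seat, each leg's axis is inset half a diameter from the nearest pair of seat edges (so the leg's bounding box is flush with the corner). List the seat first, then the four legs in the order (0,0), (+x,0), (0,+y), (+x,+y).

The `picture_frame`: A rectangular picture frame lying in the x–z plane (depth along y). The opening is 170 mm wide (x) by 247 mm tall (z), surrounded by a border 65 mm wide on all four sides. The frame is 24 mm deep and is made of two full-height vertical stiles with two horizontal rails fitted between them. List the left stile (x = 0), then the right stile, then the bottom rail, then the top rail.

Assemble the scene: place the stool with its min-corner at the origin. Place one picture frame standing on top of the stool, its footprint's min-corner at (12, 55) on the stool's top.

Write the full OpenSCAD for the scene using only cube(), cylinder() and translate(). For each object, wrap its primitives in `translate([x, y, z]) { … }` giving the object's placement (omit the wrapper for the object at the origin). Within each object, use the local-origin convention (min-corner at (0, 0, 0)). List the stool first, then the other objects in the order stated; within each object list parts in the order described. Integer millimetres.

translate([0, 0, 373]) cube([333, 289, 32]);
translate([18, 18, 0]) cylinder(h = 373, r = 18);
translate([315, 18, 0]) cylinder(h = 373, r = 18);
translate([18, 271, 0]) cylinder(h = 373, r = 18);
translate([315, 271, 0]) cylinder(h = 373, r = 18);
translate([12, 55, 405]) {
  cube([65, 24, 377]);
  translate([235, 0, 0]) cube([65, 24, 377]);
  translate([65, 0, 0]) cube([170, 24, 65]);
  translate([65, 0, 312]) cube([170, 24, 65]);
}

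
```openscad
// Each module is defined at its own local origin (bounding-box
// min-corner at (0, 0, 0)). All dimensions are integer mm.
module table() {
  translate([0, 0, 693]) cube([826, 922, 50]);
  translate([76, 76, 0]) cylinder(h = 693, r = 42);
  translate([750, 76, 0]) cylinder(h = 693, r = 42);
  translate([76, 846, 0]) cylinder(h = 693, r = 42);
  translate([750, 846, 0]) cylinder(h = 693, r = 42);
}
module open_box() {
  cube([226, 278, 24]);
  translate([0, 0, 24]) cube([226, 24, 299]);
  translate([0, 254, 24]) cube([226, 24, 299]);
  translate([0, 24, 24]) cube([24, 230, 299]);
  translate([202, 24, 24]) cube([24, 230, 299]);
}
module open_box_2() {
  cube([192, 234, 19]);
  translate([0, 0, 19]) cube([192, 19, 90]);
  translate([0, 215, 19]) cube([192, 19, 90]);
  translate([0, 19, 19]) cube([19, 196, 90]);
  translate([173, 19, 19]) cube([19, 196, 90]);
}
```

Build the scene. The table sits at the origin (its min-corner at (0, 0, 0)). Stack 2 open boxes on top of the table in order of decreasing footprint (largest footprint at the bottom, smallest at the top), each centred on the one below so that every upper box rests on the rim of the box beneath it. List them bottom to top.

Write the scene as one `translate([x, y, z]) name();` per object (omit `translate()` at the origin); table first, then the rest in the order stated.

table();
translate([300, 322, 743]) open_box();
translate([317, 344, 1066]) open_box_2();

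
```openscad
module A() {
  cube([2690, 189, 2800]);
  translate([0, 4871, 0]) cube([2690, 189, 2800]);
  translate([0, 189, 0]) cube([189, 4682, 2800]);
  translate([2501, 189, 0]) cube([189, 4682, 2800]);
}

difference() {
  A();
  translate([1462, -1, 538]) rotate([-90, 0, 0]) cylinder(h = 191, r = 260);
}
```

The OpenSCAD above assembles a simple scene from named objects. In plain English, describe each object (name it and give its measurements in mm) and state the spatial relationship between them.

A is a box-shaped house frame (walls only): outside footprint 2690×5060 mm, wall height 2800 mm, wall thickness 189 mm. The two y-facing walls run the full x-width; the two x-facing walls fit between the inner faces of the y-facing walls.

The house frame has a circular hole of radius 260 mm through its front wall, centred at (x = 1462, z = 538).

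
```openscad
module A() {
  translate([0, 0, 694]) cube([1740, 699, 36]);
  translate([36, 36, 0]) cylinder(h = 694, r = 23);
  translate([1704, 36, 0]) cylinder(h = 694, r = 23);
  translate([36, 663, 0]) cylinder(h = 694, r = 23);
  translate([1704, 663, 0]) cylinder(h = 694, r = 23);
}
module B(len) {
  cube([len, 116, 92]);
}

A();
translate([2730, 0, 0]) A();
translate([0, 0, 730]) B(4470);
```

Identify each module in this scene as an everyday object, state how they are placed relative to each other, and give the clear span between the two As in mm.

A is a table. B is a beam. A beam spans the tops of two tables. The clear span between the two tables is 990 mm.

Second table starts at x = 2730; first ends at x = 1740; clear span = 2730 − 1740 = 990 mm.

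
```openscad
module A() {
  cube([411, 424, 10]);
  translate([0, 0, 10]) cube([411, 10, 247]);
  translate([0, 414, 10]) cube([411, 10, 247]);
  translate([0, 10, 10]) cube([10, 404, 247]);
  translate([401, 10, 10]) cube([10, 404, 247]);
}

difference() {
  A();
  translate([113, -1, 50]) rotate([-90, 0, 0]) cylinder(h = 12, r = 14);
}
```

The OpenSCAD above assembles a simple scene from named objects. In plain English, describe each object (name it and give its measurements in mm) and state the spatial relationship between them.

A is an open-topped rectangular box: outside dimensions 411×424×257 mm, with a uniform wall and base thickness of 10 mm. The base is a full 411×424 slab on the floor; four walls sit on top of the base. The front and back walls (the −y and +y sides) span the full width; the two side walls fit between them.

The open box has a circular hole of radius 14 mm through its front wall, centred at (x = 113, z = 50).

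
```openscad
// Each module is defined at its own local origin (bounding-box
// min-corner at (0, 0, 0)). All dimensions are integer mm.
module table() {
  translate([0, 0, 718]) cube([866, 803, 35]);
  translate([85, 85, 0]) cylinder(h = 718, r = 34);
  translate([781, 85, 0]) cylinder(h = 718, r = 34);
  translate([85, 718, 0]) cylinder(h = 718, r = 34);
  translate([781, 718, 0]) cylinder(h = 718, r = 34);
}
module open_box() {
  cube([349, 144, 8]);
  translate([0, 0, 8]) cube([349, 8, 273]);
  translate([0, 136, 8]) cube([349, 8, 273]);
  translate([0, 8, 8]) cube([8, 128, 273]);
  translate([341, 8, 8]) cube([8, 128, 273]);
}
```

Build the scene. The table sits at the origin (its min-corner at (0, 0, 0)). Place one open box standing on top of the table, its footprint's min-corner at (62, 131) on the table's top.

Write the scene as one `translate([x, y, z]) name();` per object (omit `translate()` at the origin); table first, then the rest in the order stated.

table();
translate([62, 131, 753]) open_box();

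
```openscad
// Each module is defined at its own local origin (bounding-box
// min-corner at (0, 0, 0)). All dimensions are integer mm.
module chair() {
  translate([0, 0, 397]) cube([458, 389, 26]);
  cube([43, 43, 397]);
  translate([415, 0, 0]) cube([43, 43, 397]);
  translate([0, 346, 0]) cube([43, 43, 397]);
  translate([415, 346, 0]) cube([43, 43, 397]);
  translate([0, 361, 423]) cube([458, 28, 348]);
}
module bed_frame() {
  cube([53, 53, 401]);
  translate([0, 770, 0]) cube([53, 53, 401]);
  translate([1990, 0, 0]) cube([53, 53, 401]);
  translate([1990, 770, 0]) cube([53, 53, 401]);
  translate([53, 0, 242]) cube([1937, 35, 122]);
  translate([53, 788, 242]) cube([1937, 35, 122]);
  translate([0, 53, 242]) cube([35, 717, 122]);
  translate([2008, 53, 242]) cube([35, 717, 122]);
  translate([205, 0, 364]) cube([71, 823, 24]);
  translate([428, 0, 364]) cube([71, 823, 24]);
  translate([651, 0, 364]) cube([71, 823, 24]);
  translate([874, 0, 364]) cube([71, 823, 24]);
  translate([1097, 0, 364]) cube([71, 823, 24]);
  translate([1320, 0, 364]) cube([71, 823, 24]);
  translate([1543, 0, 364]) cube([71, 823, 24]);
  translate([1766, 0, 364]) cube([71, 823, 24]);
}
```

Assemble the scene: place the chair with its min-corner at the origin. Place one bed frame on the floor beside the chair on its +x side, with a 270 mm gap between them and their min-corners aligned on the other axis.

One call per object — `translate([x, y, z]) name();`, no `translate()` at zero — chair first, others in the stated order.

chair();
translate([728, 0, 0]) bed_frame();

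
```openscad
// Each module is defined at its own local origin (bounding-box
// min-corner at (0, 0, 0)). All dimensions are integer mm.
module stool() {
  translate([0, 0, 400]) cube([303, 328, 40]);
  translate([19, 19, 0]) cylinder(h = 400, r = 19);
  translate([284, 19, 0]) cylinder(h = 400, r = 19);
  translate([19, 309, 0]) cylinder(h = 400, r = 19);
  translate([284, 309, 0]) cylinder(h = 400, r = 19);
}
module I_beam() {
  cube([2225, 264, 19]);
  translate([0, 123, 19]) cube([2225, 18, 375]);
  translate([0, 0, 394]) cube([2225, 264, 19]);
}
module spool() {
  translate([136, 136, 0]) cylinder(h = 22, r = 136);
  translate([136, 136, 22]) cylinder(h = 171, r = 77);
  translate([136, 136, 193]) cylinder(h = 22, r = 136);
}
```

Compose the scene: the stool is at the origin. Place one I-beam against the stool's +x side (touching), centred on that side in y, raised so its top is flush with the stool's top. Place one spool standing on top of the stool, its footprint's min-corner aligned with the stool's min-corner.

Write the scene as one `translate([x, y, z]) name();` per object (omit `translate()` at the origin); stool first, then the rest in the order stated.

stool();
translate([303, 32, 27]) I_beam();
translate([0, 0, 440]) spool();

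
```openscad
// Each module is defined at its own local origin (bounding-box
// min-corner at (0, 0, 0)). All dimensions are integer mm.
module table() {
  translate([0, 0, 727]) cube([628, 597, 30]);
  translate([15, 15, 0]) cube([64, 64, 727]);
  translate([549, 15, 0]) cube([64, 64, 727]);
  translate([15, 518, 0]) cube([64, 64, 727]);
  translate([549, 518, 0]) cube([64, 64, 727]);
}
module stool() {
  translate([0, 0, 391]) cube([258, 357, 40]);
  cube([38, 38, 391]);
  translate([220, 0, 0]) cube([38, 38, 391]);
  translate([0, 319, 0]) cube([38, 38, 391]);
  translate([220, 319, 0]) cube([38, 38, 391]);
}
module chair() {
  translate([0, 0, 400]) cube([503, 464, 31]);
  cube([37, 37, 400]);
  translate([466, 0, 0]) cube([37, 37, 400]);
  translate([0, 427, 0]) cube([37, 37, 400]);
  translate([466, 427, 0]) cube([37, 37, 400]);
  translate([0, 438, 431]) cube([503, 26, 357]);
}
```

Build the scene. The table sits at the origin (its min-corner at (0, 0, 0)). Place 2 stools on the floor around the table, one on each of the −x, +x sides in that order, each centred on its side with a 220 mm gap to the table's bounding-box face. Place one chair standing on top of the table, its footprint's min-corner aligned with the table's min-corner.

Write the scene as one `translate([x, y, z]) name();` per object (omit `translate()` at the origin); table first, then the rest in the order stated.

table();
translate([-478, 120, 0]) stool();
translate([848, 120, 0]) stool();
translate([0, 0, 757]) chair();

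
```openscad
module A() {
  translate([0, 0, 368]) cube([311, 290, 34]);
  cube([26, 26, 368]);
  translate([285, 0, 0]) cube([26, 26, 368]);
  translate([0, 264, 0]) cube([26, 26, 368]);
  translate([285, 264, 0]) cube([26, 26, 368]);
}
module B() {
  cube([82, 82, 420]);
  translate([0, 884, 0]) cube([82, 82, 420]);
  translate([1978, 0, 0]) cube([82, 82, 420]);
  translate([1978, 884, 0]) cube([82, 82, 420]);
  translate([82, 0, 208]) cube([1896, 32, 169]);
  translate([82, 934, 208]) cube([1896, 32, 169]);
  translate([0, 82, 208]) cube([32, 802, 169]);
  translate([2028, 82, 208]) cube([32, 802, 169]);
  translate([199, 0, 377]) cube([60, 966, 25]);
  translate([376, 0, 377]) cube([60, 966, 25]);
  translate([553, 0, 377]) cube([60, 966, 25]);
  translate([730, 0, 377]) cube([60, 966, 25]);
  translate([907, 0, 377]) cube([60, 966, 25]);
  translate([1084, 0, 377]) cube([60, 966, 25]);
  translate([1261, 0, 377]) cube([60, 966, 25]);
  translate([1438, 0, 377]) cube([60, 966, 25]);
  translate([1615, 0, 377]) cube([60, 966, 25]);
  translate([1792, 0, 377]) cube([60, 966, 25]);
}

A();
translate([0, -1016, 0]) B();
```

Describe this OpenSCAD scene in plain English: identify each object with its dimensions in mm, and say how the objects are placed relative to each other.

A is a simple wooden stool: a rectangular seat 311 mm (x) by 290 mm (y), 34 mm thick, top face at z = 402 mm, on four square legs, each 26×26 mm in cross-section. The legs rest on z = 0, each flush with a corner of the seat.

B is a bed frame 2060 mm long (x) by 966 mm wide (y). Four 82×82 mm corner posts, 420 mm tall, at the corners of the footprint. Four rails of 32 mm thickness and 169 mm height run between adjacent posts with their undersides at z = 208 mm, their outer faces flush with the outside of the frame (the two x-running rails run between the posts' inner faces; the two y-running rails run between the posts' inner faces). 10 slats, each 60 mm wide (x) and 25 mm thick, lie across the top of the two x-running rails, running the full 966 mm width of the frame in y; the slats are evenly spaced along x between the inner faces of the end posts with equal gaps (rounded down to the nearest mm) at the −x end and between each pair — any rounding remainder accumulates at the +x end.

The bed frame is on the floor beside the stool on its −y side.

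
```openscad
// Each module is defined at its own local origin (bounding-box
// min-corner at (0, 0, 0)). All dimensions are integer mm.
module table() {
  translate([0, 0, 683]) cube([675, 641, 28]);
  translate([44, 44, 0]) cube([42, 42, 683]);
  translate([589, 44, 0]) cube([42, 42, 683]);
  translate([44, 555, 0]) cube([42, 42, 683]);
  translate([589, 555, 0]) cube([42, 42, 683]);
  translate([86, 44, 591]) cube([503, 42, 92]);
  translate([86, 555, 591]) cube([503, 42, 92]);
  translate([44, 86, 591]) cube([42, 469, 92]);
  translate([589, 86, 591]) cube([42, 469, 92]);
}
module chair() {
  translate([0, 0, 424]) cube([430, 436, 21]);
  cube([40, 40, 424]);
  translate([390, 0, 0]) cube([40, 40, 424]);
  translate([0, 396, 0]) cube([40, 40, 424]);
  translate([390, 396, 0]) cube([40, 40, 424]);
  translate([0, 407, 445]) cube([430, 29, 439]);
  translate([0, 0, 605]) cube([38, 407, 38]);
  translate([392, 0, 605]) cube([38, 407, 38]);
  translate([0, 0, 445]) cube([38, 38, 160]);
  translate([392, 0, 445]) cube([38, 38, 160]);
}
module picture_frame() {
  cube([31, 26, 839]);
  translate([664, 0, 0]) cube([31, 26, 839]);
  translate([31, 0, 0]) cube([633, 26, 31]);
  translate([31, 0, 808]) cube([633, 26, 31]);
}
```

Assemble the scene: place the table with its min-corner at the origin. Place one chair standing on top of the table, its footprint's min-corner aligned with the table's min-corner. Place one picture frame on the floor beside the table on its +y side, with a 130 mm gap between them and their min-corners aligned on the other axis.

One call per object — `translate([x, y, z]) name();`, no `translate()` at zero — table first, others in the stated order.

table();
translate([0, 0, 711]) chair();
translate([0, 771, 0]) picture_frame();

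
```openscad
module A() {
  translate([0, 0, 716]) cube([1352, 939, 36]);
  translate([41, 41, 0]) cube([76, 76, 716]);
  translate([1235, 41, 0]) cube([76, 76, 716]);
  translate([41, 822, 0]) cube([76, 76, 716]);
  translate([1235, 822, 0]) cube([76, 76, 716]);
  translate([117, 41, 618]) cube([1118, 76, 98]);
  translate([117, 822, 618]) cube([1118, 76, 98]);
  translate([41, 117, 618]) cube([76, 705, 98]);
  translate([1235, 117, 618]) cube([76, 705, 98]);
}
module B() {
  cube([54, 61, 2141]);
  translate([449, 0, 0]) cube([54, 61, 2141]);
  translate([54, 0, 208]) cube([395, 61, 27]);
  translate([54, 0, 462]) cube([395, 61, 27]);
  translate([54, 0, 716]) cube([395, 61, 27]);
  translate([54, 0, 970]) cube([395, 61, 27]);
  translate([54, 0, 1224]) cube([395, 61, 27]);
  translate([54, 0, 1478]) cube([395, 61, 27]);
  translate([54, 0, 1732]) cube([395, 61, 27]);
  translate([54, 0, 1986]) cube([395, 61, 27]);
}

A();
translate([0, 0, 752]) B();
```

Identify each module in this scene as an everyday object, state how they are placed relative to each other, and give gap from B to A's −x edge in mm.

A is a table. B is a ladder. The ladder is on top of the table. The gap from the ladder to the table's −x edge is 0 mm.

The ladder's min-x is at 0; the table's min-x is 0; gap = 0 mm.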